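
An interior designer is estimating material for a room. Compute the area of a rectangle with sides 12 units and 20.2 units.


Shape: rectangle
Length l = 12 units, Width w = 20.2 units
Formula: A = l * w
A = 12 * 20.2
A = 242.4
242.4 units^2


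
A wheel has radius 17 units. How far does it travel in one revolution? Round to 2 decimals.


Shape: circle
Radius r = 17 units
Formula: C = 2 * pi * r
C = 2 * pi * 17
C = 34 * pi
C = 106.81
106.81 units


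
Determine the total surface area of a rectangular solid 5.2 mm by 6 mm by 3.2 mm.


Shape: rectangular prism
l = 5.2 mm, w = 6 mm, h = 3.2 mm
Formula: SA = 2(lw + lh + wh)
lw = 31.2, lh = 16.64, wh = 19.2
lw + lh + wh = 67.04
SA = 2 * 67.04
SA = 134.08
134.08 mm^2


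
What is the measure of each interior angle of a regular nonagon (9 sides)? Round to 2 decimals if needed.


Shape: regular nonagon (9 sides)
Formula: interior angle = (n - 2) * 180 / n
(n - 2) = 7
(n - 2) * 180 = 1260
angle = 1260 / 9
angle = 140
140 degrees


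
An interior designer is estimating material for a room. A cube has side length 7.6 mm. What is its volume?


Shape: cube
Side s = 7.6 mm
Formula: V = s^3
V = 7.6 * 7.6 * 7.6
V = 57.76 * 7.6
V = 438.976
438.976 mm^3


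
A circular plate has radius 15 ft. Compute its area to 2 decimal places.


Shape: circle
Radius r = 15 ft
Formula: A = pi * r^2
r^2 = 15^2 = 225
A = pi * 225
A = 706.86
706.86 ft^2


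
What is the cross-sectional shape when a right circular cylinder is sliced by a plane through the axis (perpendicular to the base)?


Solid: right circular cylinder
Cutting plane: through the axis (perpendicular to the base)
Visualize the intersection of the plane with the solid's surface.
The boundary of the cut region is a rectangle.
rectangle


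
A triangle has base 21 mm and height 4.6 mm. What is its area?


Shape: triangle
Base b = 21 mm, Height h = 4.6 mm
Formula: A = (1/2) * b * h
A = 0.5 * 21 * 4.6
A = 0.5 * 96.6
A = 48.3
48.3 mm^2


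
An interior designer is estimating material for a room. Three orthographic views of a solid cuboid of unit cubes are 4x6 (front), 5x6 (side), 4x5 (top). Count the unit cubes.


Orthographic views of a solid rectangular block:
Front view 4 x 6 -> length = 4, height = 6
Side view 5 x 6 -> width = 5, height = 6 (consistent)
Top view 4 x 5 -> confirms length = 4, width = 5
The block is 4 x 5 x 6.
Total unit cubes = 4 * 5 * 6 = 120
120 unit cubes


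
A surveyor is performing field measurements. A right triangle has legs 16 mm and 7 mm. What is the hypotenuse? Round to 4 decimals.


Shape: right triangle
Legs a = 16 mm, b = 7 mm
Formula: c = sqrt(a^2 + b^2)
a^2 = 256, b^2 = 49
a^2 + b^2 = 305
c = sqrt(305)
c = 17.4642
17.4642 mm


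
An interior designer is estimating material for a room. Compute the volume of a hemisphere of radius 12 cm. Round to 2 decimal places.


Shape: hemisphere (half of a sphere)
Radius r = 12 cm
Formula: V = (1/2) * (4/3) * pi * r^3 = (2/3) * pi * r^3
r^3 = 1728
(2/3) * 1728 = 1152
V = 1152 * pi
V = 3619.11
3619.11 cm^3


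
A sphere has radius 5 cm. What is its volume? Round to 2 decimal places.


Shape: sphere
Radius r = 5 cm
Formula: V = (4/3) * pi * r^3
r^3 = 125
(4/3) * 125 = 166.666667
V = 166.666667 * pi
V = 523.6
523.6 cm^3


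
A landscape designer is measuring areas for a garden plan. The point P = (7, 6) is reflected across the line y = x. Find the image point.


Transformation: reflection
Original point: (7, 6)
Rule for reflection over y = x: (x, y) -> (y, x)
Apply: (7, 6) -> (6, 7)
(6, 7)


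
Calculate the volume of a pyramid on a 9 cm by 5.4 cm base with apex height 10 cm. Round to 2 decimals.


Shape: rectangular pyramid
Base: 9 cm x 5.4 cm, Height h = 10 cm
Formula: V = (1/3) * base_area * h
base_area = 9 * 5.4 = 48.6
base_area * h = 48.6 * 10 = 486
V = 486 / 3
V = 162
162 cm^3


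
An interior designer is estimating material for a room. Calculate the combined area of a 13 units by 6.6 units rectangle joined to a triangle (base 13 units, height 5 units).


Composite shape: rectangle + triangle
Rectangle area = 13 * 6.6 = 85.8
Triangle area = 0.5 * 13 * 5 = 32.5
Total = 85.8 + 32.5
Total = 118.3
118.3 units^2


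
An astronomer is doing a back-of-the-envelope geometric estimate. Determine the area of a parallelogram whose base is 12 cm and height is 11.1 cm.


Shape: parallelogram
Base b = 12 cm, Height h = 11.1 cm
Formula: A = b * h
A = 12 * 11.1
A = 133.2
133.2 cm^2


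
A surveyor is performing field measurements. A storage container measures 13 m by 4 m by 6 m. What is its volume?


Shape: rectangular prism
l = 13 m, w = 4 m, h = 6 m
Formula: V = l * w * h
V = 13 * 4 * 6
V = 52 * 6
V = 312
312 m^3


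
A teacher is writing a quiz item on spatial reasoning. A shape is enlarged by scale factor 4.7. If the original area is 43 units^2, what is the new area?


Linear scale factor k = 4.7
Original area = 43 units^2
Rule: under a linear scaling by k, areas scale by k^2.
k^2 = 4.7^2 = 22.09
New area = 43 * 22.09
New area = 949.87
949.87 units^2


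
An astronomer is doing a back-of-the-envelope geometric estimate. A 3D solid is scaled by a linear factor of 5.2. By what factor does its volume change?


Linear scale factor k = 5.2
Rule: under a linear scaling by k, volumes scale by k^3.
k^3 = 5.2 * 5.2 * 5.2
k^3 = 27.04 * 5.2
k^3 = 140.608
Volume scales by a factor of 140.608.
140.608 (dimensionless)


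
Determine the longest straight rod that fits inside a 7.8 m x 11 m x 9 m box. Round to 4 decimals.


Shape: rectangular box (space diagonal)
l = 7.8 m, w = 11 m, h = 9 m
Visualize: the diagonal of the base, then a right triangle with that diagonal and the height.
Formula: d = sqrt(l^2 + w^2 + h^2)
l^2 + w^2 + h^2 = 60.84 + 121 + 81 = 262.84
d = sqrt(262.84)
d = 16.2123
16.2123 m


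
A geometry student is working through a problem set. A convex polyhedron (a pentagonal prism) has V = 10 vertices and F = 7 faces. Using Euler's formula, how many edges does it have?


Polyhedron: pentagonal prism
Euler's formula for convex polyhedra: V - E + F = 2
Given: V = 10 vertices and F = 7 faces
Solve for E:
E = V + F - 2 = 10 + 7 - 2 = 15
15 edges


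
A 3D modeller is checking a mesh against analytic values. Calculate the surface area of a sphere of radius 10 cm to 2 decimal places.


Shape: sphere
Radius r = 10 cm
Formula: SA = 4 * pi * r^2
r^2 = 100
SA = 4 * pi * 100
SA = 400 * pi
SA = 1256.64
1256.64 cm^2


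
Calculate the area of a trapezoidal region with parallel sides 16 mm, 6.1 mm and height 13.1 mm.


Shape: trapezoid
Parallel sides a = 16 mm, b = 6.1 mm; Height h = 13.1 mm
Formula: A = (a + b) * h / 2
a + b = 16 + 6.1 = 22.1
A = 22.1 * 13.1 / 2
A = 289.51 / 2
A = 144.755
144.755 mm^2


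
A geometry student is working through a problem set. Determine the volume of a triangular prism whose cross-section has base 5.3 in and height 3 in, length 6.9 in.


Shape: triangular prism
Triangle base = 5.3 in, triangle height = 3 in, prism length L = 6.9 in
Formula: V = (1/2 * b * h_tri) * L
Cross-section area = 0.5 * 5.3 * 3 = 7.95
V = 7.95 * 6.9
V = 54.855
54.855 in^3


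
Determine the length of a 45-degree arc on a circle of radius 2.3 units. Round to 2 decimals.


Shape: circular arc
Radius r = 2.3 units, Angle = 45 degrees
Formula: L = (angle/360) * 2 * pi * r
2 * pi * r = 4.6 * pi
L = (45/360) * 4.6 * pi
L = 0.575 * pi
L = 1.81
1.81 units


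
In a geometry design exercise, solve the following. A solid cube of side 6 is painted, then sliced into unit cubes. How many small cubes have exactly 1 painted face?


Large cube: 6 x 6 x 6, cut into unit cubes.
n = 6, so n - 2 = 4
Cubes with 1 painted face lie in the interior of each face.
A cube has 6 faces; each contributes (n - 2)^2 = 16 such cubes.
Count = 6 * 16 = 96
96 unit cubes


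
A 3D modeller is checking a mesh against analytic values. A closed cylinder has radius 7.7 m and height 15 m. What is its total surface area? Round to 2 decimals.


Shape: closed cylinder
Radius r = 7.7 m, Height h = 15 m
Formula: SA = 2*pi*r^2 + 2*pi*r*h = 2*pi*r*(r + h)
r + h = 22.7
2 * r * (r + h) = 2 * 7.7 * 22.7 = 349.58
SA = 349.58 * pi
SA = 1098.24
1098.24 m^2


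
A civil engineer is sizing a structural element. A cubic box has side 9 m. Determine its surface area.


Shape: cube
Side s = 9 m
A cube has 6 square faces.
Formula: SA = 6 * s^2
s^2 = 81
SA = 6 * 81
SA = 486
486 m^2


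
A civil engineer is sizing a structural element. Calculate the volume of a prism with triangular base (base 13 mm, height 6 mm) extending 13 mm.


Shape: triangular prism
Triangle base = 13 mm, triangle height = 6 mm, prism length L = 13 mm
Formula: V = (1/2 * b * h_tri) * L
Cross-section area = 0.5 * 13 * 6 = 39
V = 39 * 13
V = 507
507 mm^3


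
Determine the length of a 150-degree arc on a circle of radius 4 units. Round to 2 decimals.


Shape: circular arc
Radius r = 4 units, Angle = 150 degrees
Formula: L = (angle/360) * 2 * pi * r
2 * pi * r = 8 * pi
L = (150/360) * 8 * pi
L = 3.333333 * pi
L = 10.47
10.47 units


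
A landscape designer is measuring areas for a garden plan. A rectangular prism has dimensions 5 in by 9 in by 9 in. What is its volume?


Shape: rectangular prism
l = 5 in, w = 9 in, h = 9 in
Formula: V = l * w * h
V = 5 * 9 * 9
V = 45 * 9
V = 405
405 in^3


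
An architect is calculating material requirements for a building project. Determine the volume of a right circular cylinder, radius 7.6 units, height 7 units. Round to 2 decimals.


Shape: cylinder
Radius r = 7.6 units, Height h = 7 units
Formula: V = pi * r^2 * h
r^2 = 57.76
V = pi * 57.76 * 7
V = 404.32 * pi
V = 1270.21
1270.21 units^3


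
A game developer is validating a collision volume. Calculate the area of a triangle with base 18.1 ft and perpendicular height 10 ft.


Shape: triangle
Base b = 18.1 ft, Height h = 10 ft
Formula: A = (1/2) * b * h
A = 0.5 * 18.1 * 10
A = 0.5 * 181
A = 90.5
90.5 ft^2


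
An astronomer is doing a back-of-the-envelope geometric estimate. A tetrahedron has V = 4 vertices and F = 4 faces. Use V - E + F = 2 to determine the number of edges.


Polyhedron: tetrahedron
Euler's formula for convex polyhedra: V - E + F = 2
Given: V = 4 vertices and F = 4 faces
Solve for E:
E = V + F - 2 = 4 + 4 - 2 = 6
6 edges


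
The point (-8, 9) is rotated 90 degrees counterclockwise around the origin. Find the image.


Transformation: rotation about the origin
Original point: (-8, 9)
Rule for 90 deg counterclockwise: (x, y) -> (-y, x)
Apply: (-8, 9) -> (-9, -8)
(-9, -8)


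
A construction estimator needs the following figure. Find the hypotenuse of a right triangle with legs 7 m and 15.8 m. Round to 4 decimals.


Shape: right triangle
Legs a = 7 m, b = 15.8 m
Formula: c = sqrt(a^2 + b^2)
a^2 = 49, b^2 = 249.64
a^2 + b^2 = 298.64
c = sqrt(298.64)
c = 17.2812
17.2812 m


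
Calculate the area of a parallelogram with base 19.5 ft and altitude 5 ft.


Shape: parallelogram
Base b = 19.5 ft, Height h = 5 ft
Formula: A = b * h
A = 19.5 * 5
A = 97.5
97.5 ft^2


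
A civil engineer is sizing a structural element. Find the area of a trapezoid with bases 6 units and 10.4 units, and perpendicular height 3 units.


Shape: trapezoid
Parallel sides a = 6 units, b = 10.4 units; Height h = 3 units
Formula: A = (a + b) * h / 2
a + b = 6 + 10.4 = 16.4
A = 16.4 * 3 / 2
A = 49.2 / 2
A = 24.6
24.6 units^2


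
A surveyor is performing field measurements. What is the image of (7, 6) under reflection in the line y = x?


Transformation: reflection
Original point: (7, 6)
Rule for reflection over y = x: (x, y) -> (y, x)
Apply: (7, 6) -> (6, 7)
(6, 7)


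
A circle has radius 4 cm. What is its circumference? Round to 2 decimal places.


Shape: circle
Radius r = 4 cm
Formula: C = 2 * pi * r
C = 2 * pi * 4
C = 8 * pi
C = 25.13
25.13 cm


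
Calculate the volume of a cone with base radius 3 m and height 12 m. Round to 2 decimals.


Shape: cone
Radius r = 3 m, Height h = 12 m
Formula: V = (1/3) * pi * r^2 * h
r^2 = 9
pi * r^2 * h = pi * 9 * 12 = 108 * pi
V = 108 * pi / 3
V = 113.1
113.1 m^3


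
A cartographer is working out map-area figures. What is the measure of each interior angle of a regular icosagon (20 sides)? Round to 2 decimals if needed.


Shape: regular icosagon (20 sides)
Formula: interior angle = (n - 2) * 180 / n
(n - 2) = 18
(n - 2) * 180 = 3240
angle = 3240 / 20
angle = 162
162 degrees


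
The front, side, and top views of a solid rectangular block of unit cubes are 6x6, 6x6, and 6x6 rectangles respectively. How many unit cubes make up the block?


Orthographic views of a solid rectangular block:
Front view 6 x 6 -> length = 6, height = 6
Side view 6 x 6 -> width = 6, height = 6 (consistent)
Top view 6 x 6 -> confirms length = 6, width = 6
The block is 6 x 6 x 6.
Total unit cubes = 6 * 6 * 6 = 216
216 unit cubes


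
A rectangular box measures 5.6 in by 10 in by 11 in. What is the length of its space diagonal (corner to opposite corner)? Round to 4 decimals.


Shape: rectangular box (space diagonal)
l = 5.6 in, w = 10 in, h = 11 in
Visualize: the diagonal of the base, then a right triangle with that diagonal and the height.
Formula: d = sqrt(l^2 + w^2 + h^2)
l^2 + w^2 + h^2 = 31.36 + 100 + 121 = 252.36
d = sqrt(252.36)
d = 15.8858
15.8858 in


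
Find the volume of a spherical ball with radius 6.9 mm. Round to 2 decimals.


Shape: sphere
Radius r = 6.9 mm
Formula: V = (4/3) * pi * r^3
r^3 = 328.509
(4/3) * 328.509 = 438.012
V = 438.012 * pi
V = 1376.06
1376.06 mm^3


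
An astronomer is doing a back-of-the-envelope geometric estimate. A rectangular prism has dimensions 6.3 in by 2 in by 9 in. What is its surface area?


Shape: rectangular prism
l = 6.3 in, w = 2 in, h = 9 in
Formula: SA = 2(lw + lh + wh)
lw = 12.6, lh = 56.7, wh = 18
lw + lh + wh = 87.3
SA = 2 * 87.3
SA = 174.6
174.6 in^2


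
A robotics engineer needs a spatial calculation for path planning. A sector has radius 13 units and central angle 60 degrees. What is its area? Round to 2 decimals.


Shape: circular sector
Radius r = 13 units, Angle = 60 degrees
Formula: A = (angle/360) * pi * r^2
r^2 = 169
Fraction of circle = 60/360
A = (60/360) * pi * 169
A = 28.166667 * pi
A = 88.49
88.49 units^2


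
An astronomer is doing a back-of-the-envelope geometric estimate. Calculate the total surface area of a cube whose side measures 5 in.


Shape: cube
Side s = 5 in
A cube has 6 square faces.
Formula: SA = 6 * s^2
s^2 = 25
SA = 6 * 25
SA = 150
150 in^2


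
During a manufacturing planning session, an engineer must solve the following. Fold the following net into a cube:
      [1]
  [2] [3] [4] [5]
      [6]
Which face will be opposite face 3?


Net: cross layout. Take square 3 as the base (bottom).
Fold the four squares in the horizontal row up around 3: 2 -> left, 4 -> right, 5 wraps to the top.
Fold 1 and 6 up from 3: 1 -> back, 6 -> front.
Opposite pairs are therefore: (1, 6), (2, 4), (3, 5).
Face 3 is opposite face 5.
face 5


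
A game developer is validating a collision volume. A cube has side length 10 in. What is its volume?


Shape: cube
Side s = 10 in
Formula: V = s^3
V = 10 * 10 * 10
V = 100 * 10
V = 1000
1000 in^3


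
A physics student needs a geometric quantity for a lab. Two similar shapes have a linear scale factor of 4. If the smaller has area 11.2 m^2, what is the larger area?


Linear scale factor k = 4
Original area = 11.2 m^2
Rule: under a linear scaling by k, areas scale by k^2.
k^2 = 4^2 = 16
New area = 11.2 * 16
New area = 179.2
179.2 m^2


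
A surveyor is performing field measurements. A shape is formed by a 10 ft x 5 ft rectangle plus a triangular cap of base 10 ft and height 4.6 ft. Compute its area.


Composite shape: rectangle + triangle
Rectangle area = 10 * 5 = 50
Triangle area = 0.5 * 10 * 4.6 = 23
Total = 50 + 23
Total = 73
73 ft^2


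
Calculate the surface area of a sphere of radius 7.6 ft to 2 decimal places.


Shape: sphere
Radius r = 7.6 ft
Formula: SA = 4 * pi * r^2
r^2 = 57.76
SA = 4 * pi * 57.76
SA = 231.04 * pi
SA = 725.83
725.83 ft^2


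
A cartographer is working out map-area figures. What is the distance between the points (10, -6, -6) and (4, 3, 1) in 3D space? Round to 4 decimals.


3D distance between two points
P1 = (10, -6, -6), P2 = (4, 3, 1)
Formula: d = sqrt((x2-x1)^2 + (y2-y1)^2 + (z2-z1)^2)
dx = 4 - 10 = -6
dy = 3 - -6 = 9
dz = 1 - -6 = 7
dx^2 + dy^2 + dz^2 = 36 + 81 + 49 = 166
d = sqrt(166)
d = 12.8841
12.8841 units


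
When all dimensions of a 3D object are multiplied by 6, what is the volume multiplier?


Linear scale factor k = 6
Rule: under a linear scaling by k, volumes scale by k^3.
k^3 = 6 * 6 * 6
k^3 = 36 * 6
k^3 = 216
Volume scales by a factor of 216.
216 (dimensionless)


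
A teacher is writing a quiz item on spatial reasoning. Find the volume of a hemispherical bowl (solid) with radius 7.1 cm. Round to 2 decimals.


Shape: hemisphere (half of a sphere)
Radius r = 7.1 cm
Formula: V = (1/2) * (4/3) * pi * r^3 = (2/3) * pi * r^3
r^3 = 357.911
(2/3) * 357.911 = 238.607333
V = 238.607333 * pi
V = 749.61
749.61 cm^3


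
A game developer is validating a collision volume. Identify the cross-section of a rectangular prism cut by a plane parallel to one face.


Solid: rectangular prism
Cutting plane: parallel to one face
Visualize the intersection of the plane with the solid's surface.
The boundary of the cut region is a rectangle.
rectangle


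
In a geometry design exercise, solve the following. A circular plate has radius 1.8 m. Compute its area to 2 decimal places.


Shape: circle
Radius r = 1.8 m
Formula: A = pi * r^2
r^2 = 1.8^2 = 3.24
A = pi * 3.24
A = 10.18
10.18 m^2


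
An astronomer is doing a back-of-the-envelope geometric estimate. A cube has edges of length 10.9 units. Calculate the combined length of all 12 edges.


Shape: cube
Side s = 10.9 units
A cube has 12 edges, all equal.
Formula: total edge length = 12 * s
Total = 12 * 10.9
Total = 130.8
130.8 units


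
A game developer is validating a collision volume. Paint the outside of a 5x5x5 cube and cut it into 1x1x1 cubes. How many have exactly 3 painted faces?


Large cube: 5 x 5 x 5, cut into unit cubes.
Cubes with 3 painted faces are at the corners. A cube always has 8 corners.
Count = 8
8 unit cubes


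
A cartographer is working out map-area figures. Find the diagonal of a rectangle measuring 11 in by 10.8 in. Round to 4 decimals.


Shape: rectangle (diagonal via Pythagoras)
Sides: 11 in and 10.8 in
Formula: d = sqrt(l^2 + w^2)
l^2 = 121, w^2 = 116.64
l^2 + w^2 = 237.64
d = sqrt(237.64)
d = 15.4156
15.4156 in


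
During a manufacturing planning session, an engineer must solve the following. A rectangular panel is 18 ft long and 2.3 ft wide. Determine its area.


Shape: rectangle
Length l = 18 ft, Width w = 2.3 ft
Formula: A = l * w
A = 18 * 2.3
A = 41.4
41.4 ft^2


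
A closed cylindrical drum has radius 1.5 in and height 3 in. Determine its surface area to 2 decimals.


Shape: closed cylinder
Radius r = 1.5 in, Height h = 3 in
Formula: SA = 2*pi*r^2 + 2*pi*r*h = 2*pi*r*(r + h)
r + h = 4.5
2 * r * (r + h) = 2 * 1.5 * 4.5 = 13.5
SA = 13.5 * pi
SA = 42.41
42.41 in^2


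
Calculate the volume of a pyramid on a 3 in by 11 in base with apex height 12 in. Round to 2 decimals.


Shape: rectangular pyramid
Base: 3 in x 11 in, Height h = 12 in
Formula: V = (1/3) * base_area * h
base_area = 3 * 11 = 33
base_area * h = 33 * 12 = 396
V = 396 / 3
V = 132
132 in^3


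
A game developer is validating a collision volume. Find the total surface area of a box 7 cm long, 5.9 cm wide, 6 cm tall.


Shape: rectangular prism
l = 7 cm, w = 5.9 cm, h = 6 cm
Formula: SA = 2(lw + lh + wh)
lw = 41.3, lh = 42, wh = 35.4
lw + lh + wh = 118.7
SA = 2 * 118.7
SA = 237.4
237.4 cm^2


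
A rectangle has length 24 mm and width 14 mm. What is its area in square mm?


Shape: rectangle
Length l = 24 mm, Width w = 14 mm
Formula: A = l * w
A = 24 * 14
A = 336
336 mm^2


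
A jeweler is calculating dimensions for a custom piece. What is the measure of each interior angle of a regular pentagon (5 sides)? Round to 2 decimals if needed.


Shape: regular pentagon (5 sides)
Formula: interior angle = (n - 2) * 180 / n
(n - 2) = 3
(n - 2) * 180 = 540
angle = 540 / 5
angle = 108
108 degrees


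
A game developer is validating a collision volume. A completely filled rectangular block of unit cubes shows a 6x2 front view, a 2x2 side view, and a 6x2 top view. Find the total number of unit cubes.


Orthographic views of a solid rectangular block:
Front view 6 x 2 -> length = 6, height = 2
Side view 2 x 2 -> width = 2, height = 2 (consistent)
Top view 6 x 2 -> confirms length = 6, width = 2
The block is 6 x 2 x 2.
Total unit cubes = 6 * 2 * 2 = 24
24 unit cubes


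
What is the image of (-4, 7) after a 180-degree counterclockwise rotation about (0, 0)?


Transformation: rotation about the origin
Original point: (-4, 7)
Rule for 180 deg: (x, y) -> (-x, -y)
Apply: (-4, 7) -> (4, -7)
(4, -7)


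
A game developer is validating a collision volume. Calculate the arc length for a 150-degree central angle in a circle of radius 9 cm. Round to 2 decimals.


Shape: circular arc
Radius r = 9 cm, Angle = 150 degrees
Formula: L = (angle/360) * 2 * pi * r
2 * pi * r = 18 * pi
L = (150/360) * 18 * pi
L = 7.5 * pi
L = 23.56
23.56 cm


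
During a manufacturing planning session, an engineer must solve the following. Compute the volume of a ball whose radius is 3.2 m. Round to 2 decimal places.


Shape: sphere
Radius r = 3.2 m
Formula: V = (4/3) * pi * r^3
r^3 = 32.768
(4/3) * 32.768 = 43.690667
V = 43.690667 * pi
V = 137.26
137.26 m^3


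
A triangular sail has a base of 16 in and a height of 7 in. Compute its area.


Shape: triangle
Base b = 16 in, Height h = 7 in
Formula: A = (1/2) * b * h
A = 0.5 * 16 * 7
A = 0.5 * 112
A = 56
56 in^2


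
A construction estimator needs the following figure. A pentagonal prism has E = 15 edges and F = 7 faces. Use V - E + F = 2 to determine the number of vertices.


Polyhedron: pentagonal prism
Euler's formula for convex polyhedra: V - E + F = 2
Given: E = 15 edges and F = 7 faces
Solve for V:
V = 2 + E - F = 2 + 15 - 7 = 10
10 vertices


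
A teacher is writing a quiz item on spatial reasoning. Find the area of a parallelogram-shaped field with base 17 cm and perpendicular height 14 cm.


Shape: parallelogram
Base b = 17 cm, Height h = 14 cm
Formula: A = b * h
A = 17 * 14
A = 238
238 cm^2


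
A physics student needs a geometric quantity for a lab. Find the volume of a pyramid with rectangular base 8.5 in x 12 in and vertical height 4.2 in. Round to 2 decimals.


Shape: rectangular pyramid
Base: 8.5 in x 12 in, Height h = 4.2 in
Formula: V = (1/3) * base_area * h
base_area = 8.5 * 12 = 102
base_area * h = 102 * 4.2 = 428.4
V = 428.4 / 3
V = 142.8
142.8 in^3


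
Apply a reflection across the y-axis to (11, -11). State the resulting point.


Transformation: reflection
Original point: (11, -11)
Rule for reflection over the y-axis: (x, y) -> (-x, y)
Apply: (11, -11) -> (-11, -11)
(-11, -11)


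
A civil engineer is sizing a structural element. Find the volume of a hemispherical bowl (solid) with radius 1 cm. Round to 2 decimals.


Shape: hemisphere (half of a sphere)
Radius r = 1 cm
Formula: V = (1/2) * (4/3) * pi * r^3 = (2/3) * pi * r^3
r^3 = 1
(2/3) * 1 = 0.666667
V = 0.666667 * pi
V = 2.09
2.09 cm^3


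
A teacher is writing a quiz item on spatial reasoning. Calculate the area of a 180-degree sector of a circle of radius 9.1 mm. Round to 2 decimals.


Shape: circular sector
Radius r = 9.1 mm, Angle = 180 degrees
Formula: A = (angle/360) * pi * r^2
r^2 = 82.81
Fraction of circle = 180/360
A = (180/360) * pi * 82.81
A = 41.405 * pi
A = 130.08
130.08 mm^2


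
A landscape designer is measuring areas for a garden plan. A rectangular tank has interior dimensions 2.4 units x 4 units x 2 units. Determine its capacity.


Shape: rectangular prism
l = 2.4 units, w = 4 units, h = 2 units
Formula: V = l * w * h
V = 2.4 * 4 * 2
V = 9.6 * 2
V = 19.2
19.2 units^3


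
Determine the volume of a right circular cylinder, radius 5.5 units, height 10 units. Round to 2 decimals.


Shape: cylinder
Radius r = 5.5 units, Height h = 10 units
Formula: V = pi * r^2 * h
r^2 = 30.25
V = pi * 30.25 * 10
V = 302.5 * pi
V = 950.33
950.33 units^3


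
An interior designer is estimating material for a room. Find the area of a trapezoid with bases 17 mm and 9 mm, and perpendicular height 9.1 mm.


Shape: trapezoid
Parallel sides a = 17 mm, b = 9 mm; Height h = 9.1 mm
Formula: A = (a + b) * h / 2
a + b = 17 + 9 = 26
A = 26 * 9.1 / 2
A = 236.6 / 2
A = 118.3
118.3 mm^2


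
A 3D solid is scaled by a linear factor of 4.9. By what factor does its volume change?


Linear scale factor k = 4.9
Rule: under a linear scaling by k, volumes scale by k^3.
k^3 = 4.9 * 4.9 * 4.9
k^3 = 24.01 * 4.9
k^3 = 117.649
Volume scales by a factor of 117.649.
117.649 (dimensionless)


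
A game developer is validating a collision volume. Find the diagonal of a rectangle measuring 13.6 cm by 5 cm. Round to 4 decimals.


Shape: rectangle (diagonal via Pythagoras)
Sides: 13.6 cm and 5 cm
Formula: d = sqrt(l^2 + w^2)
l^2 = 184.96, w^2 = 25
l^2 + w^2 = 209.96
d = sqrt(209.96)
d = 14.49
14.49 cm


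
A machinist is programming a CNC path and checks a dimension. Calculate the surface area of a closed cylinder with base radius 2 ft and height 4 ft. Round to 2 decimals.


Shape: closed cylinder
Radius r = 2 ft, Height h = 4 ft
Formula: SA = 2*pi*r^2 + 2*pi*r*h = 2*pi*r*(r + h)
r + h = 6
2 * r * (r + h) = 2 * 2 * 6 = 24
SA = 24 * pi
SA = 75.4
75.4 ft^2


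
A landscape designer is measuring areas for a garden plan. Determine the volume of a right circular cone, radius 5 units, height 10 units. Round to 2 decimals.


Shape: cone
Radius r = 5 units, Height h = 10 units
Formula: V = (1/3) * pi * r^2 * h
r^2 = 25
pi * r^2 * h = pi * 25 * 10 = 250 * pi
V = 250 * pi / 3
V = 261.8
261.8 units^3


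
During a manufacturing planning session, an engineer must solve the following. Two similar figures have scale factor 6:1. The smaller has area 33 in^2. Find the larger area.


Linear scale factor k = 6
Original area = 33 in^2
Rule: under a linear scaling by k, areas scale by k^2.
k^2 = 6^2 = 36
New area = 33 * 36
New area = 1188
1188 in^2


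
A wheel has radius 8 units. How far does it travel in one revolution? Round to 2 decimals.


Shape: circle
Radius r = 8 units
Formula: C = 2 * pi * r
C = 2 * pi * 8
C = 16 * pi
C = 50.27
50.27 units


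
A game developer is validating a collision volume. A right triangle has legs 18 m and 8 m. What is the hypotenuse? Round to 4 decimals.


Shape: right triangle
Legs a = 18 m, b = 8 m
Formula: c = sqrt(a^2 + b^2)
a^2 = 324, b^2 = 64
a^2 + b^2 = 388
c = sqrt(388)
c = 19.6977
19.6977 m


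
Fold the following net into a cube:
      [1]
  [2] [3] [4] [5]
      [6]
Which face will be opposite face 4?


Net: cross layout. Take square 3 as the base (bottom).
Fold the four squares in the horizontal row up around 3: 2 -> left, 4 -> right, 5 wraps to the top.
Fold 1 and 6 up from 3: 1 -> back, 6 -> front.
Opposite pairs are therefore: (1, 6), (2, 4), (3, 5).
Face 4 is opposite face 2.
face 2


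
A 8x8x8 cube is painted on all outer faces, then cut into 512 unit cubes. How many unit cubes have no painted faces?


Large cube: 8 x 8 x 8, cut into unit cubes.
n = 8, so n - 2 = 6
Unpainted cubes form the interior (n - 2)^3 block.
(n - 2)^3 = 6^3 = 216
216 unit cubes


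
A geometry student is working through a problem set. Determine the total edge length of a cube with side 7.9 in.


Shape: cube
Side s = 7.9 in
A cube has 12 edges, all equal.
Formula: total edge length = 12 * s
Total = 12 * 7.9
Total = 94.8
94.8 in


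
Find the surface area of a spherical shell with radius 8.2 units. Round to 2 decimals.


Shape: sphere
Radius r = 8.2 units
Formula: SA = 4 * pi * r^2
r^2 = 67.24
SA = 4 * pi * 67.24
SA = 268.96 * pi
SA = 844.96
844.96 units^2


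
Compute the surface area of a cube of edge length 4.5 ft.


Shape: cube
Side s = 4.5 ft
A cube has 6 square faces.
Formula: SA = 6 * s^2
s^2 = 20.25
SA = 6 * 20.25
SA = 121.5
121.5 ft^2


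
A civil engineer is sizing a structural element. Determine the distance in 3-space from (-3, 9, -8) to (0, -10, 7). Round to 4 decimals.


3D distance between two points
P1 = (-3, 9, -8), P2 = (0, -10, 7)
Formula: d = sqrt((x2-x1)^2 + (y2-y1)^2 + (z2-z1)^2)
dx = 0 - -3 = 3
dy = -10 - 9 = -19
dz = 7 - -8 = 15
dx^2 + dy^2 + dz^2 = 9 + 361 + 225 = 595
d = sqrt(595)
d = 24.3926
24.3926 units


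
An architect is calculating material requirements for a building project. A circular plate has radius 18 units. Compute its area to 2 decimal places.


Shape: circle
Radius r = 18 units
Formula: A = pi * r^2
r^2 = 18^2 = 324
A = pi * 324
A = 1017.88
1017.88 units^2


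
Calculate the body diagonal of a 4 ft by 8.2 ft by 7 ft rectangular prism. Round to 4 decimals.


Shape: rectangular box (space diagonal)
l = 4 ft, w = 8.2 ft, h = 7 ft
Visualize: the diagonal of the base, then a right triangle with that diagonal and the height.
Formula: d = sqrt(l^2 + w^2 + h^2)
l^2 + w^2 + h^2 = 16 + 67.24 + 49 = 132.24
d = sqrt(132.24)
d = 11.4996
11.4996 ft


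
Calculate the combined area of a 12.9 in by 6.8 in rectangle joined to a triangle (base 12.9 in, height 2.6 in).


Composite shape: rectangle + triangle
Rectangle area = 12.9 * 6.8 = 87.72
Triangle area = 0.5 * 12.9 * 2.6 = 16.77
Total = 87.72 + 16.77
Total = 104.49
104.49 in^2


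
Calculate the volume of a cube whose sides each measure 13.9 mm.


Shape: cube
Side s = 13.9 mm
Formula: V = s^3
V = 13.9 * 13.9 * 13.9
V = 193.21 * 13.9
V = 2685.619
2685.619 mm^3


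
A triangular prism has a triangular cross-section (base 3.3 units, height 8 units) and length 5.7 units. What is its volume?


Shape: triangular prism
Triangle base = 3.3 units, triangle height = 8 units, prism length L = 5.7 units
Formula: V = (1/2 * b * h_tri) * L
Cross-section area = 0.5 * 3.3 * 8 = 13.2
V = 13.2 * 5.7
V = 75.24
75.24 units^3


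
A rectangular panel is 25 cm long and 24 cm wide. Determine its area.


Shape: rectangle
Length l = 25 cm, Width w = 24 cm
Formula: A = l * w
A = 25 * 24
A = 600
600 cm^2


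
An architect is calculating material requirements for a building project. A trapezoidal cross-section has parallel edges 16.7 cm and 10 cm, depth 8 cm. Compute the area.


Shape: trapezoid
Parallel sides a = 16.7 cm, b = 10 cm; Height h = 8 cm
Formula: A = (a + b) * h / 2
a + b = 16.7 + 10 = 26.7
A = 26.7 * 8 / 2
A = 213.6 / 2
A = 106.8
106.8 cm^2


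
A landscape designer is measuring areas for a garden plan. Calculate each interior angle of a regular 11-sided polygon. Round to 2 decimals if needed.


Shape: regular hendecagon (11 sides)
Formula: interior angle = (n - 2) * 180 / n
(n - 2) = 9
(n - 2) * 180 = 1620
angle = 1620 / 11
angle = 147.27
147.27 degrees


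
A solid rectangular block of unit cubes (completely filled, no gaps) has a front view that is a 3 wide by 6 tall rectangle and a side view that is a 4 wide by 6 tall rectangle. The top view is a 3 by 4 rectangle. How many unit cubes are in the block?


Orthographic views of a solid rectangular block:
Front view 3 x 6 -> length = 3, height = 6
Side view 4 x 6 -> width = 4, height = 6 (consistent)
Top view 3 x 4 -> confirms length = 3, width = 4
The block is 3 x 4 x 6.
Total unit cubes = 3 * 4 * 6 = 72
72 unit cubes


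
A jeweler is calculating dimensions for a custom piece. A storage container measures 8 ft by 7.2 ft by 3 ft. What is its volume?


Shape: rectangular prism
l = 8 ft, w = 7.2 ft, h = 3 ft
Formula: V = l * w * h
V = 8 * 7.2 * 3
V = 57.6 * 3
V = 172.8
172.8 ft^3


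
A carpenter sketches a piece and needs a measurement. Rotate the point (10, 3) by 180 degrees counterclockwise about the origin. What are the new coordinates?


Transformation: rotation about the origin
Original point: (10, 3)
Rule for 180 deg: (x, y) -> (-x, -y)
Apply: (10, 3) -> (-10, -3)
(-10, -3)


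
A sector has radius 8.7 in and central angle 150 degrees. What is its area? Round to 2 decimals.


Shape: circular sector
Radius r = 8.7 in, Angle = 150 degrees
Formula: A = (angle/360) * pi * r^2
r^2 = 75.69
Fraction of circle = 150/360
A = (150/360) * pi * 75.69
A = 31.5375 * pi
A = 99.08
99.08 in^2


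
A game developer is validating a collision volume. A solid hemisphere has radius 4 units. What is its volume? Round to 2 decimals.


Shape: hemisphere (half of a sphere)
Radius r = 4 units
Formula: V = (1/2) * (4/3) * pi * r^3 = (2/3) * pi * r^3
r^3 = 64
(2/3) * 64 = 42.666667
V = 42.666667 * pi
V = 134.04
134.04 units^3


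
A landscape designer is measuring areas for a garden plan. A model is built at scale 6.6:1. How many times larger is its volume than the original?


Linear scale factor k = 6.6
Rule: under a linear scaling by k, volumes scale by k^3.
k^3 = 6.6 * 6.6 * 6.6
k^3 = 43.56 * 6.6
k^3 = 287.496
Volume scales by a factor of 287.496.
287.496 (dimensionless)


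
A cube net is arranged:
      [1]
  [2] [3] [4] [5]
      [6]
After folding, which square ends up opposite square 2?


Net: cross layout. Take square 3 as the base (bottom).
Fold the four squares in the horizontal row up around 3: 2 -> left, 4 -> right, 5 wraps to the top.
Fold 1 and 6 up from 3: 1 -> back, 6 -> front.
Opposite pairs are therefore: (1, 6), (2, 4), (3, 5).
Face 2 is opposite face 4.
face 4


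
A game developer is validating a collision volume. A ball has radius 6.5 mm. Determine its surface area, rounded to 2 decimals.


Shape: sphere
Radius r = 6.5 mm
Formula: SA = 4 * pi * r^2
r^2 = 42.25
SA = 4 * pi * 42.25
SA = 169 * pi
SA = 530.93
530.93 mm^2


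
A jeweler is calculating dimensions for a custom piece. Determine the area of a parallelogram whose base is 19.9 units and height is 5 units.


Shape: parallelogram
Base b = 19.9 units, Height h = 5 units
Formula: A = b * h
A = 19.9 * 5
A = 99.5
99.5 units^2


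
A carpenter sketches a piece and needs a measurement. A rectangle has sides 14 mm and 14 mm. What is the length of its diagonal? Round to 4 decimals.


Shape: rectangle (diagonal via Pythagoras)
Sides: 14 mm and 14 mm
Formula: d = sqrt(l^2 + w^2)
l^2 = 196, w^2 = 196
l^2 + w^2 = 392
d = sqrt(392)
d = 19.799
19.799 mm


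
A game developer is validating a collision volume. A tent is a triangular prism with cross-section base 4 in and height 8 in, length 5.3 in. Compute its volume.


Shape: triangular prism
Triangle base = 4 in, triangle height = 8 in, prism length L = 5.3 in
Formula: V = (1/2 * b * h_tri) * L
Cross-section area = 0.5 * 4 * 8 = 16
V = 16 * 5.3
V = 84.8
84.8 in^3


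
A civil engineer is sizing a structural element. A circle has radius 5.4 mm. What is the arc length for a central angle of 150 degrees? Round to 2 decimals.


Shape: circular arc
Radius r = 5.4 mm, Angle = 150 degrees
Formula: L = (angle/360) * 2 * pi * r
2 * pi * r = 10.8 * pi
L = (150/360) * 10.8 * pi
L = 4.5 * pi
L = 14.14
14.14 mm


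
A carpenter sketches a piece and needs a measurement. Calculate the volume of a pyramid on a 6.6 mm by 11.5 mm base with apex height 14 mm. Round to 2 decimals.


Shape: rectangular pyramid
Base: 6.6 mm x 11.5 mm, Height h = 14 mm
Formula: V = (1/3) * base_area * h
base_area = 6.6 * 11.5 = 75.9
base_area * h = 75.9 * 14 = 1062.6
V = 1062.6 / 3
V = 354.2
354.2 mm^3


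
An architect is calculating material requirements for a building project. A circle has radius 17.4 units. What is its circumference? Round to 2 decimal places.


Shape: circle
Radius r = 17.4 units
Formula: C = 2 * pi * r
C = 2 * pi * 17.4
C = 34.8 * pi
C = 109.33
109.33 units


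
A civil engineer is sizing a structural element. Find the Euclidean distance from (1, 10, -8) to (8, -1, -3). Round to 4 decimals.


3D distance between two points
P1 = (1, 10, -8), P2 = (8, -1, -3)
Formula: d = sqrt((x2-x1)^2 + (y2-y1)^2 + (z2-z1)^2)
dx = 8 - 1 = 7
dy = -1 - 10 = -11
dz = -3 - -8 = 5
dx^2 + dy^2 + dz^2 = 49 + 121 + 25 = 195
d = sqrt(195)
d = 13.9642
13.9642 units


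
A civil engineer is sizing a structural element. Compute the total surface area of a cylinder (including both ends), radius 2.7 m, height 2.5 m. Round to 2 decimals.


Shape: closed cylinder
Radius r = 2.7 m, Height h = 2.5 m
Formula: SA = 2*pi*r^2 + 2*pi*r*h = 2*pi*r*(r + h)
r + h = 5.2
2 * r * (r + h) = 2 * 2.7 * 5.2 = 28.08
SA = 28.08 * pi
SA = 88.22
88.22 m^2


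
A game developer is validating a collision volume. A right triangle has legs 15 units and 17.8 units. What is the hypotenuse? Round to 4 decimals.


Shape: right triangle
Legs a = 15 units, b = 17.8 units
Formula: c = sqrt(a^2 + b^2)
a^2 = 225, b^2 = 316.84
a^2 + b^2 = 541.84
c = sqrt(541.84)
c = 23.2775
23.2775 units


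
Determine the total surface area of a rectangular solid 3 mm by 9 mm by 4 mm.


Shape: rectangular prism
l = 3 mm, w = 9 mm, h = 4 mm
Formula: SA = 2(lw + lh + wh)
lw = 27, lh = 12, wh = 36
lw + lh + wh = 75
SA = 2 * 75
SA = 150
150 mm^2


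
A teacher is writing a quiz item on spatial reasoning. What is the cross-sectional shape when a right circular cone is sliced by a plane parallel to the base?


Solid: right circular cone
Cutting plane: parallel to the base
Visualize the intersection of the plane with the solid's surface.
The boundary of the cut region is a circle.
circle


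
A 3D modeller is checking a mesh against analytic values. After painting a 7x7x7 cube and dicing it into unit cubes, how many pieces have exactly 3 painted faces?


Large cube: 7 x 7 x 7, cut into unit cubes.
Cubes with 3 painted faces are at the corners. A cube always has 8 corners.
Count = 8
8 unit cubes


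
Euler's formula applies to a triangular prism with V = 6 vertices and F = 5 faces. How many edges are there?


Polyhedron: triangular prism
Euler's formula for convex polyhedra: V - E + F = 2
Given: V = 6 vertices and F = 5 faces
Solve for E:
E = V + F - 2 = 6 + 5 - 2 = 9
9 edges


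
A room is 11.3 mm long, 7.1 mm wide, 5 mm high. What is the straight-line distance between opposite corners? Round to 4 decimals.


Shape: rectangular box (space diagonal)
l = 11.3 mm, w = 7.1 mm, h = 5 mm
Visualize: the diagonal of the base, then a right triangle with that diagonal and the height.
Formula: d = sqrt(l^2 + w^2 + h^2)
l^2 + w^2 + h^2 = 127.69 + 50.41 + 25 = 203.1
d = sqrt(203.1)
d = 14.2513
14.2513 mm


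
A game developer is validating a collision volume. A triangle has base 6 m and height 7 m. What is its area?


Shape: triangle
Base b = 6 m, Height h = 7 m
Formula: A = (1/2) * b * h
A = 0.5 * 6 * 7
A = 0.5 * 42
A = 21
21 m^2


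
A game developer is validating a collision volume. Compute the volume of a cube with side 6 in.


Shape: cube
Side s = 6 in
Formula: V = s^3
V = 6 * 6 * 6
V = 36 * 6
V = 216
216 in^3


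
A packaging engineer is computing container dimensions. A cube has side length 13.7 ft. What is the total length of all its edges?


Shape: cube
Side s = 13.7 ft
A cube has 12 edges, all equal.
Formula: total edge length = 12 * s
Total = 12 * 13.7
Total = 164.4
164.4 ft


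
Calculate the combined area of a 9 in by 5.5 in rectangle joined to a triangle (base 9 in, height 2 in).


Composite shape: rectangle + triangle
Rectangle area = 9 * 5.5 = 49.5
Triangle area = 0.5 * 9 * 2 = 9
Total = 49.5 + 9
Total = 58.5
58.5 in^2


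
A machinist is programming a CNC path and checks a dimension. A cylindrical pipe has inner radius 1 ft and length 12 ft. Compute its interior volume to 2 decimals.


Shape: cylinder
Radius r = 1 ft, Height h = 12 ft
Formula: V = pi * r^2 * h
r^2 = 1
V = pi * 1 * 12
V = 12 * pi
V = 37.7
37.7 ft^3
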